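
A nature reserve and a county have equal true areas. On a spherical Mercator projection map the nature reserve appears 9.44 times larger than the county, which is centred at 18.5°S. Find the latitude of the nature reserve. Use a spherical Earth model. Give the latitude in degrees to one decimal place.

For equal true areas on Mercator, apparent areas scale as sec²φ, so the ratio is cos²φ₂ / cos²φ₁.
cos²φ₂ / cos²φ₁ = 9.44  ⇒  cos φ₁ = cos 18.5° / √9.44 = 0.9483/3.072 = 0.3087.
φ₁ = arccos(0.3087) ≈ 72.0°.

72.0°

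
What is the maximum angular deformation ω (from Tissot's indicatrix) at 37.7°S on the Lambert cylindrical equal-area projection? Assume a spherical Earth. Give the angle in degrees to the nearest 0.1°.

The Lambert cylindrical equal-area projection is the cylindrical equal-area projection with its standard parallel at the equator (φ₀ = 0). For cylindrical equal-area with standard parallel φ₀, h = cos φ / cos φ₀ and k = cos φ₀ / cos φ, so h·k = 1.
At 37.7°: h = 0.7912, k = 1.264; principal scales a = 1.264, b = 0.7912.
sin(ω/2) = (a − b)/(a + b) = 0.4726/2.055 = 0.2300, so ω = 2 arcsin(0.2300) ≈ 26.6°.

26.6°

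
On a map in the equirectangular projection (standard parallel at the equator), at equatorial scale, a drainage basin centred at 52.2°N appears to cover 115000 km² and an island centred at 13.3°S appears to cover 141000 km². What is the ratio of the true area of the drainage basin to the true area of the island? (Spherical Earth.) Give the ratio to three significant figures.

0.514

Plate carrée has h = 1 and k = sec φ, giving areal scale sec φ; true area = (apparent area) · cos φ.
True area of drainage basin: 115000 × cos(52.2°) = 115000 × 0.6129 = 70480 km².
True area of island: 141000 × cos(13.3°) = 141000 × 0.9732 = 137200 km².
Ratio = 70480 / 137200 ≈ 0.514.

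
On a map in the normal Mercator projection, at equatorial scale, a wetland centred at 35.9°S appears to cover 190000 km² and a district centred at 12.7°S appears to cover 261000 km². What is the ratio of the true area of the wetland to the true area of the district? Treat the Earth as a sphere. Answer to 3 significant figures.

0.502

On Mercator the areal scale is sec²φ, so true area = apparent × cos²φ.
True area of wetland: 190000 × cos²(35.9°) = 190000 × 0.6562 = 124700 km².
True area of district: 261000 × cos²(12.7°) = 261000 × 0.9517 = 248400 km².
Ratio = 124700 / 248400 ≈ 0.502.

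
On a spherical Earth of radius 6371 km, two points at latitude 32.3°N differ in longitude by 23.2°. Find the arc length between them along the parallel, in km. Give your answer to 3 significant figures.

Arc length along a parallel = R cos φ · Δλ (with Δλ in radians).
= 6371 × cos 32.3° × (23.2° × π/180) = 6371 × 0.8453 × 0.4049 ≈ 2180 km.

2180 km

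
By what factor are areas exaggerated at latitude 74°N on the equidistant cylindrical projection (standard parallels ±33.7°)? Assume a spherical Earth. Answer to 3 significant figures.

In the equirectangular projection with standard parallel φ₀ = 33.7° (x = Rλ cos φ₀, y = Rφ), meridians are true-scale (h = 1) and the parallel scale is k = cos φ₀ / cos φ.
Areal scale = h·k = 1 × cos φ₀ / cos φ; at 74°, h = 1.000, k = 3.018, so h·k = 3.018.

3.02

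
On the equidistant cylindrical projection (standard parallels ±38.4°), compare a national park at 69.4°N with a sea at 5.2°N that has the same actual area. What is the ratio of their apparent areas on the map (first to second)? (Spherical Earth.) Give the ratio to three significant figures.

In the equirectangular projection with standard parallel φ₀ = 38.4° (x = Rλ cos φ₀, y = Rφ), meridians are true-scale (h = 1) and the parallel scale is k = cos φ₀ / cos φ.
Areal scale at 69.4°: h·k = 1.000 × 2.227 = 2.227.
Areal scale at 5.2°: h·k = 1.000 × 0.7869 = 0.7869.
Ratio = 2.227/0.7869 ≈ 2.83.

2.83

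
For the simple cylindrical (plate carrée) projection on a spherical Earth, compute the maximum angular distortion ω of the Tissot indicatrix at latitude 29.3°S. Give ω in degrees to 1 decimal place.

Plate carrée maps x = Rλ, y = Rφ. The meridian scale is h = 1 and the parallel scale is k = 1/cos φ = sec φ.
At 29.3°: h = 1.000, k = 1.147; principal scales a = 1.147, b = 1.000.
sin(ω/2) = (a − b)/(a + b) = 0.1467/2.147 = 0.06834, so ω = 2 arcsin(0.06834) ≈ 7.8°.

7.8°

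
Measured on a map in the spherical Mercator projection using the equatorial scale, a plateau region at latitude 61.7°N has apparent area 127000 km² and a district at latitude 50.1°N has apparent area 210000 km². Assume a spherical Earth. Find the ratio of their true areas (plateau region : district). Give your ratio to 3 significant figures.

On Mercator the areal scale is sec²φ, so true area = apparent × cos²φ.
True area of plateau region: 127000 × cos²(61.7°) = 127000 × 0.2248 = 28540 km².
True area of district: 210000 × cos²(50.1°) = 210000 × 0.4115 = 86410 km².
Ratio = 28540 / 86410 ≈ 0.330.

0.330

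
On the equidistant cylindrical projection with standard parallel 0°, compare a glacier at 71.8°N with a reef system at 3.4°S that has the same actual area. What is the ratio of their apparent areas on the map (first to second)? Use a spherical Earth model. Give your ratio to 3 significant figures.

For the equirectangular projection with φ₀ = 0 (plate carrée), h = 1 along meridians and k = sec φ along parallels.
Areal scale at 71.8°: h·k = 1.000 × 3.202 = 3.202.
Areal scale at 3.4°: h·k = 1.000 × 1.002 = 1.002.
Ratio = 3.202/1.002 ≈ 3.20.

3.20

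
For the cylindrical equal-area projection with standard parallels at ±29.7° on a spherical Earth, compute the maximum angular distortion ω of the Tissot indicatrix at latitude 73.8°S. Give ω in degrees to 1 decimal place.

108.8°

For cylindrical equal-area with standard parallel φ₀, h = cos φ / cos φ₀ and k = cos φ₀ / cos φ, so h·k = 1.
At 73.8°: h = 0.3212, k = 3.113; principal scales a = 3.113, b = 0.3212.
sin(ω/2) = (a − b)/(a + b) = 2.792/3.435 = 0.8130, so ω = 2 arcsin(0.8130) ≈ 108.8°.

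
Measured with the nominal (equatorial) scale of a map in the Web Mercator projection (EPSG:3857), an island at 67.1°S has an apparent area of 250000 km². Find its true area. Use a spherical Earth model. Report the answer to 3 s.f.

37900 km²

The Mercator projection is conformal; its linear scale factor is the same in every direction and equals sec φ = 1/cos φ.
Areal scale = k² = sec²φ = 1/cos²(67.1°) = 1/0.3891² = 6.604.
True area = apparent / (areal scale) = 250000 / 6.604 ≈ 37900 km².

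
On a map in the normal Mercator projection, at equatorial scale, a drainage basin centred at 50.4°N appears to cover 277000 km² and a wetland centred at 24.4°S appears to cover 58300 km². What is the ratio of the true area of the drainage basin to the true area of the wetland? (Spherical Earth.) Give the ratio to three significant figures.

Mercator's areal exaggeration is sec²φ; hence true area = (apparent area) · cos²φ.
True area of drainage basin: 277000 × cos²(50.4°) = 277000 × 0.4063 = 112500 km².
True area of wetland: 58300 × cos²(24.4°) = 58300 × 0.8293 = 48350 km².
Ratio = 112500 / 48350 ≈ 2.33.

2.33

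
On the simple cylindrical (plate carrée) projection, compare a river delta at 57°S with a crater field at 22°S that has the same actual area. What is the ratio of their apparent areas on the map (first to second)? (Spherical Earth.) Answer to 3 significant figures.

1.70

Plate carrée maps x = Rλ, y = Rφ. The meridian scale is h = 1 and the parallel scale is k = 1/cos φ = sec φ.
Areal scale at 57°: h·k = 1.000 × 1.836 = 1.836.
Areal scale at 22°: h·k = 1.000 × 1.079 = 1.079.
Ratio = 1.836/1.079 ≈ 1.70.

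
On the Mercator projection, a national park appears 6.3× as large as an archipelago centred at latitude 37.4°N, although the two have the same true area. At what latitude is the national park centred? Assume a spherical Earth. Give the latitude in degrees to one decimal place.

On Mercator, (apparent₁)/(apparent₂) = sec²φ₁ / sec²φ₂ when true areas are equal.
cos²φ₂ / cos²φ₁ = 6.3  ⇒  cos φ₁ = cos 37.4° / √6.3 = 0.7944/2.510 = 0.3165.
φ₁ = arccos(0.3165) ≈ 71.5°.

71.5°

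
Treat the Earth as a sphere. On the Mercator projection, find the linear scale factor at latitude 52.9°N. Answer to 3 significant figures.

1.66

The Mercator projection is conformal; its linear scale factor is the same in every direction and equals sec φ = 1/cos φ.
k = 1/cos 52.9° = 1/0.6032 = 1.658.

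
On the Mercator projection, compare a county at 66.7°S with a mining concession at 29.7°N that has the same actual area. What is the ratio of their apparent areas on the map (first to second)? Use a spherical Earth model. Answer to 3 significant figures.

4.82

Mercator areal scale is sec²φ.
At 66.7°: sec²(66.7°) = 1/0.3955² = 6.392.
At 29.7°: sec²(29.7°) = 1/0.8686² = 1.325.
Ratio = 6.392/1.325 = cos²(29.7°)/cos²(66.7°) ≈ 4.82.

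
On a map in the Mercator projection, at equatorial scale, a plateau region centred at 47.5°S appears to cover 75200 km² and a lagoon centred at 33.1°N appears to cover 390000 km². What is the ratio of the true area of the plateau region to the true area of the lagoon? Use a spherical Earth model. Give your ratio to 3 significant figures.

0.125

On Mercator the areal scale is sec²φ, so true area = apparent × cos²φ.
True area of plateau region: 75200 × cos²(47.5°) = 75200 × 0.4564 = 34320 km².
True area of lagoon: 390000 × cos²(33.1°) = 390000 × 0.7018 = 273700 km².
Ratio = 34320 / 273700 ≈ 0.125.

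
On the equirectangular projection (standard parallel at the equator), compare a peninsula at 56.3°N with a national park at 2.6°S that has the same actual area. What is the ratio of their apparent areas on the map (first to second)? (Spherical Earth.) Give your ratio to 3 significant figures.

For the equirectangular projection with φ₀ = 0 (plate carrée), h = 1 along meridians and k = sec φ along parallels.
Areal scale at 56.3°: h·k = 1.000 × 1.802 = 1.802.
Areal scale at 2.6°: h·k = 1.000 × 1.001 = 1.001.
Ratio = 1.802/1.001 ≈ 1.80.

1.80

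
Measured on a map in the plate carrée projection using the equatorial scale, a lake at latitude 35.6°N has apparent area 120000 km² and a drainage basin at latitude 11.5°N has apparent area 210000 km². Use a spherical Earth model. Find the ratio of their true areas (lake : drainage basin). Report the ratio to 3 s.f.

On the plate carrée, areal scale = h·k = 1 × sec φ, so true area = apparent × cos φ.
True area of lake: 120000 × cos(35.6°) = 120000 × 0.8131 = 97570 km².
True area of drainage basin: 210000 × cos(11.5°) = 210000 × 0.9799 = 205800 km².
Ratio = 97570 / 205800 ≈ 0.474.

0.474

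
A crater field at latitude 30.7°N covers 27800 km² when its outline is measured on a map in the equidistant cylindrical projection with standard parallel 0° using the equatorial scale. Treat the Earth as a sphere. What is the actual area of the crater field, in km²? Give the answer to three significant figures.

23900 km²

Plate carrée maps x = Rλ, y = Rφ. The meridian scale is h = 1 and the parallel scale is k = 1/cos φ = sec φ.
Areal scale = h·k = 1 × sec φ; at 30.7°, h = 1.000, k = 1.163, so h·k = 1.163.
True area = apparent / (areal scale) = 27800 / 1.163 ≈ 23900 km².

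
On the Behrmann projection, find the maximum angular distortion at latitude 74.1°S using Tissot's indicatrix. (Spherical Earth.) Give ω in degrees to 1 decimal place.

Behrmann is a cylindrical equal-area projection with standard parallels at ±30°. A cylindrical equal-area projection with standard parallel φ₀ has meridian scale h = cos φ / cos φ₀ and parallel scale k = cos φ₀ / cos φ (so areas are preserved, h·k = 1).
At 74.1°: h = 0.3163, k = 3.161; principal scales a = 3.161, b = 0.3163.
sin(ω/2) = (a − b)/(a + b) = 2.845/3.477 = 0.8181, so ω = 2 arcsin(0.8181) ≈ 109.8°.

109.8°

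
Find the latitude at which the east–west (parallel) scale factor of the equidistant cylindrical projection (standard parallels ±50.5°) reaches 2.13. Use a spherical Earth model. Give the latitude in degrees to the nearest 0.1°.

With standard parallel φ₀ = 50.5°, the equirectangular projection gives x = Rλ cos φ₀, y = Rφ, so h = 1 and k = cos 50.5° / cos φ.
k = cos φ₀ / cos φ = 2.13  ⇒  cos φ = cos 50.5° / 2.13 = 0.2986.
φ = arccos(0.2986) ≈ 72.6°.

72.6°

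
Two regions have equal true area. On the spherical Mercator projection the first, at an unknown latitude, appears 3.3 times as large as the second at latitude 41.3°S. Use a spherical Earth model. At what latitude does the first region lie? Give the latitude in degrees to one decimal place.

65.6°

On Mercator, (apparent₁)/(apparent₂) = sec²φ₁ / sec²φ₂ when true areas are equal.
cos²φ₂ / cos²φ₁ = 3.3  ⇒  cos φ₁ = cos 41.3° / √3.3 = 0.7513/1.817 = 0.4136.
φ₁ = arccos(0.4136) ≈ 65.6°.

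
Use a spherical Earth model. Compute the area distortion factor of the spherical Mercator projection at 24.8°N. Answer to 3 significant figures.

Mercator is conformal, so the point scale is isotropic: h = k = sec φ = 1/cos φ.
Areal scale = k² = sec²φ = 1/cos²(24.8°) = 1/0.9078² = 1.214.

1.21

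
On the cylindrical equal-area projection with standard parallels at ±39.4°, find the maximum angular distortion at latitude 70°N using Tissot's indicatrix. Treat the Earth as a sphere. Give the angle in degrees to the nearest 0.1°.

84.5°

For cylindrical equal-area with standard parallel φ₀, h = cos φ / cos φ₀ and k = cos φ₀ / cos φ, so h·k = 1.
At 70°: h = 0.4426, k = 2.259; principal scales a = 2.259, b = 0.4426.
sin(ω/2) = (a − b)/(a + b) = 1.817/2.702 = 0.6724, so ω = 2 arcsin(0.6724) ≈ 84.5°.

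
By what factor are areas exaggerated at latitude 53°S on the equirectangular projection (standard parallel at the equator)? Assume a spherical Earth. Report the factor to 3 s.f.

For the equirectangular projection with φ₀ = 0 (plate carrée), h = 1 along meridians and k = sec φ along parallels.
Areal scale = h·k = 1 × sec φ; at 53°, h = 1.000, k = 1.662, so h·k = 1.662.

1.66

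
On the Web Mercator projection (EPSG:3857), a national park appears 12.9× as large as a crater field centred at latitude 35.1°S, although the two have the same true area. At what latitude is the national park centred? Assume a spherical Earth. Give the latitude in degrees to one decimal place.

76.8°

For equal true areas on Mercator, apparent areas scale as sec²φ, so the ratio is cos²φ₂ / cos²φ₁.
cos²φ₂ / cos²φ₁ = 12.9  ⇒  cos φ₁ = cos 35.1° / √12.9 = 0.8181/3.592 = 0.2278.
φ₁ = arccos(0.2278) ≈ 76.8°.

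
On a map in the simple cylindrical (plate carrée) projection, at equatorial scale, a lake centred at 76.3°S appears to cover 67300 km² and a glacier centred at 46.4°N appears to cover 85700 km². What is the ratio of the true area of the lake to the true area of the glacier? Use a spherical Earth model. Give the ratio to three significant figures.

Plate carrée has h = 1 and k = sec φ, giving areal scale sec φ; true area = (apparent area) · cos φ.
True area of lake: 67300 × cos(76.3°) = 67300 × 0.2368 = 15940 km².
True area of glacier: 85700 × cos(46.4°) = 85700 × 0.6896 = 59100 km².
Ratio = 15940 / 59100 ≈ 0.270.

0.270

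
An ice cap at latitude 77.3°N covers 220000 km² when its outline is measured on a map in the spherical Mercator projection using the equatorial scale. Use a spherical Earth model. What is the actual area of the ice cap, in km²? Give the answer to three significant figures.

10600 km²

For Mercator, h = k = sec φ (a conformal cylindrical projection has a single point scale, 1/cos φ).
Areal scale = k² = sec²φ = 1/cos²(77.3°) = 1/0.2198² = 20.69.
True area = apparent / (areal scale) = 220000 / 20.69 ≈ 10600 km².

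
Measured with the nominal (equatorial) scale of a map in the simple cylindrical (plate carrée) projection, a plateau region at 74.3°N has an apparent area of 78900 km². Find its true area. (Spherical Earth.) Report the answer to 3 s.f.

In the plate carrée (x = Rλ, y = Rφ), meridians are true-scale (h = 1) and parallels are stretched by k = sec φ.
Areal scale = h·k = 1 × sec φ; at 74.3°, h = 1.000, k = 3.695, so h·k = 3.695.
True area = apparent / (areal scale) = 78900 / 3.695 ≈ 21400 km².

21400 km²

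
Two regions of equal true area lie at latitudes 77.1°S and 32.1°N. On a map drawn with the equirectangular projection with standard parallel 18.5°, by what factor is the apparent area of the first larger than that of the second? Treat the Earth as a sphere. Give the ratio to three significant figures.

3.79

With standard parallel φ₀ = 18.5°, the equirectangular projection gives x = Rλ cos φ₀, y = Rφ, so h = 1 and k = cos 18.5° / cos φ.
Areal scale at 77.1°: h·k = 1.000 × 4.248 = 4.248.
Areal scale at 32.1°: h·k = 1.000 × 1.119 = 1.119.
Ratio = 4.248/1.119 ≈ 3.79.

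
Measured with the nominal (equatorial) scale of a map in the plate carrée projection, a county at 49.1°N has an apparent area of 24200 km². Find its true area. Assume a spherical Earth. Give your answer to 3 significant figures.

In the plate carrée (x = Rλ, y = Rφ), meridians are true-scale (h = 1) and parallels are stretched by k = sec φ.
Areal scale = h·k = 1 × sec φ; at 49.1°, h = 1.000, k = 1.527, so h·k = 1.527.
True area = apparent / (areal scale) = 24200 / 1.527 ≈ 15800 km².

15800 km²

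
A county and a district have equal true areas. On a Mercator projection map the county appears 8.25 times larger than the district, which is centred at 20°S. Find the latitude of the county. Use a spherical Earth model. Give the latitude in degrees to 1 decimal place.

70.9°

Mercator areal scale is sec²φ, so apparent-area ratio = sec²φ₁ / sec²φ₂ = cos²φ₂ / cos²φ₁.
cos²φ₂ / cos²φ₁ = 8.25  ⇒  cos φ₁ = cos 20° / √8.25 = 0.9397/2.872 = 0.3272.
φ₁ = arccos(0.3272) ≈ 70.9°.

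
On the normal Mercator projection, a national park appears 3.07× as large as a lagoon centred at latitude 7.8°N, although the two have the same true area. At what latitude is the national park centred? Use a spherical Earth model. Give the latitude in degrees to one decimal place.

55.6°

Mercator areal scale is sec²φ, so apparent-area ratio = sec²φ₁ / sec²φ₂ = cos²φ₂ / cos²φ₁.
cos²φ₂ / cos²φ₁ = 3.07  ⇒  cos φ₁ = cos 7.8° / √3.07 = 0.9907/1.752 = 0.5654.
φ₁ = arccos(0.5654) ≈ 55.6°.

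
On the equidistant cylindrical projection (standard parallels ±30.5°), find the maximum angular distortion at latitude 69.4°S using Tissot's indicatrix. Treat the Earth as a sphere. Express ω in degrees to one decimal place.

In the equirectangular projection with standard parallel φ₀ = 30.5° (x = Rλ cos φ₀, y = Rφ), meridians are true-scale (h = 1) and the parallel scale is k = cos φ₀ / cos φ.
At 69.4°: h = 1.000, k = 2.449; principal scales a = 2.449, b = 1.000.
sin(ω/2) = (a − b)/(a + b) = 1.449/3.449 = 0.4201, so ω = 2 arcsin(0.4201) ≈ 49.7°.

49.7°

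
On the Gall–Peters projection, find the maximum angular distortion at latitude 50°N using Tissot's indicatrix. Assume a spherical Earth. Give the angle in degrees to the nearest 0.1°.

The Gall–Peters projection is cylindrical equal-area with φ₀ = 45°. For cylindrical equal-area with standard parallel φ₀, h = cos φ / cos φ₀ and k = cos φ₀ / cos φ, so h·k = 1.
At 50°: h = 0.9090, k = 1.100; principal scales a = 1.100, b = 0.9090.
sin(ω/2) = (a − b)/(a + b) = 0.1910/2.009 = 0.09508, so ω = 2 arcsin(0.09508) ≈ 10.9°.

10.9°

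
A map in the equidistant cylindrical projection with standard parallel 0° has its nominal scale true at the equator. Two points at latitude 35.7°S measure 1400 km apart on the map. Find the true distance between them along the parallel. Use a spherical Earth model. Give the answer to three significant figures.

1140 km

For the equirectangular projection with φ₀ = 0 (plate carrée), h = 1 along meridians and k = sec φ along parallels.
Along the parallel at 35.7°, map distances are exaggerated by k = sec 35.7° = 1.231.
True distance = 1400 / 1.231 = 1400 × cos 35.7° ≈ 1140 km.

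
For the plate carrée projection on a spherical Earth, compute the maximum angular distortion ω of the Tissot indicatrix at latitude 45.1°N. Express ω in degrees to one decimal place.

19.9°

For the equirectangular projection with φ₀ = 0 (plate carrée), h = 1 along meridians and k = sec φ along parallels.
At 45.1°: h = 1.000, k = 1.417; principal scales a = 1.417, b = 1.000.
sin(ω/2) = (a − b)/(a + b) = 0.4167/2.417 = 0.1724, so ω = 2 arcsin(0.1724) ≈ 19.9°.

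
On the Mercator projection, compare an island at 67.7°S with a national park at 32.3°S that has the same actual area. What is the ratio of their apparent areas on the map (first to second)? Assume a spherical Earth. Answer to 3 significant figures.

4.96

Mercator is conformal with k = sec φ, so areal scale = k² = sec²φ.
At 67.7°: sec²(67.7°) = 1/0.3795² = 6.945.
At 32.3°: sec²(32.3°) = 1/0.8453² = 1.400.
Ratio = 6.945/1.400 = cos²(32.3°)/cos²(67.7°) ≈ 4.96.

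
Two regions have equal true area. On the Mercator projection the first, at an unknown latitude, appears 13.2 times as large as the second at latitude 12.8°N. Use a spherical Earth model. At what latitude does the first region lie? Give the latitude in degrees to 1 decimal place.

74.4°

Mercator areal scale is sec²φ, so apparent-area ratio = sec²φ₁ / sec²φ₂ = cos²φ₂ / cos²φ₁.
cos²φ₂ / cos²φ₁ = 13.2  ⇒  cos φ₁ = cos 12.8° / √13.2 = 0.9751/3.633 = 0.2684.
φ₁ = arccos(0.2684) ≈ 74.4°.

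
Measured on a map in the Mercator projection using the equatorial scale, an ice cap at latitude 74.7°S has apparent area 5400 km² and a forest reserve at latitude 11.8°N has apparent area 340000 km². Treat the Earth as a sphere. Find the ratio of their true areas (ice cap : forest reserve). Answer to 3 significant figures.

0.00115

Mercator's areal exaggeration is sec²φ; hence true area = (apparent area) · cos²φ.
True area of ice cap: 5400 × cos²(74.7°) = 5400 × 0.06963 = 376.0 km².
True area of forest reserve: 340000 × cos²(11.8°) = 340000 × 0.9582 = 325800 km².
Ratio = 376.0 / 325800 ≈ 0.00115.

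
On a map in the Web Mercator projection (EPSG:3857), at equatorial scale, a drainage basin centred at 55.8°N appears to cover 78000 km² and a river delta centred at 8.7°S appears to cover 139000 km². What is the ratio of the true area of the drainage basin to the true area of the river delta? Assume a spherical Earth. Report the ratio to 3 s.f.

0.181

On Mercator the areal scale is sec²φ, so true area = apparent × cos²φ.
True area of drainage basin: 78000 × cos²(55.8°) = 78000 × 0.3159 = 24640 km².
True area of river delta: 139000 × cos²(8.7°) = 139000 × 0.9771 = 135800 km².
Ratio = 24640 / 135800 ≈ 0.181.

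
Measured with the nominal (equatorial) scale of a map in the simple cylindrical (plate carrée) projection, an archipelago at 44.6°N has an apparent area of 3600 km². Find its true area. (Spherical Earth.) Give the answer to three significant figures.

In the plate carrée (x = Rλ, y = Rφ), meridians are true-scale (h = 1) and parallels are stretched by k = sec φ.
Areal scale = h·k = 1 × sec φ; at 44.6°, h = 1.000, k = 1.404, so h·k = 1.404.
True area = apparent / (areal scale) = 3600 / 1.404 ≈ 2560 km².

2560 km²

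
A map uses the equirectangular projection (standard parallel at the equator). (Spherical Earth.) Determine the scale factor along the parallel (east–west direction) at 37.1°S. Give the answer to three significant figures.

In the plate carrée (x = Rλ, y = Rφ), meridians are true-scale (h = 1) and parallels are stretched by k = sec φ.
k = 1/cos 37.1° = 1/0.7976 = 1.254.

1.25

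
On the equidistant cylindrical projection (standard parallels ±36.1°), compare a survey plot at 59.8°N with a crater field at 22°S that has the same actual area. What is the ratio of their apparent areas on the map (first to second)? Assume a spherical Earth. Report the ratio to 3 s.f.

1.84

The equidistant cylindrical projection with φ₀ = 36.1° has h = 1 (meridians true) and k = cos φ₀ / cos φ along parallels.
Areal scale at 59.8°: h·k = 1.000 × 1.606 = 1.606.
Areal scale at 22°: h·k = 1.000 × 0.8714 = 0.8714.
Ratio = 1.606/0.8714 ≈ 1.84.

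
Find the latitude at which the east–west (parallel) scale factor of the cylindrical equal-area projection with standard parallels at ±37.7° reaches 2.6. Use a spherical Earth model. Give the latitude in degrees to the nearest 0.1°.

For cylindrical equal-area with standard parallel φ₀, h = cos φ / cos φ₀ and k = cos φ₀ / cos φ, so h·k = 1.
k = cos φ₀ / cos φ = 2.6  ⇒  cos φ = cos 37.7° / 2.6 = 0.3043.
φ = arccos(0.3043) ≈ 72.3°.

72.3°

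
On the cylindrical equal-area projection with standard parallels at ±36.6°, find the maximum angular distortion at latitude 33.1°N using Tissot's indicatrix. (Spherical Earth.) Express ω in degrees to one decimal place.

4.9°

Cylindrical equal-area (φ₀ = 36.6°): h = cos φ / cos 36.6° along meridians, k = cos 36.6° / cos φ along parallels; h·k = 1.
At 33.1°: h = 1.043, k = 0.9583; principal scales a = 1.043, b = 0.9583.
sin(ω/2) = (a − b)/(a + b) = 0.08514/2.002 = 0.04253, so ω = 2 arcsin(0.04253) ≈ 4.9°.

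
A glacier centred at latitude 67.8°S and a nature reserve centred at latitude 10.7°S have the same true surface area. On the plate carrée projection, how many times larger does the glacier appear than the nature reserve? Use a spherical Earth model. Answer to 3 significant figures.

2.60

For the equirectangular projection with φ₀ = 0 (plate carrée), h = 1 along meridians and k = sec φ along parallels.
Areal scale at 67.8°: h·k = 1.000 × 2.647 = 2.647.
Areal scale at 10.7°: h·k = 1.000 × 1.018 = 1.018.
Ratio = 2.647/1.018 ≈ 2.60.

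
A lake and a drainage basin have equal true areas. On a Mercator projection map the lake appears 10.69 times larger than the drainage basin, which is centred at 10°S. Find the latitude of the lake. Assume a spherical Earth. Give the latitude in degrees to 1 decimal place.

72.5°

On Mercator, (apparent₁)/(apparent₂) = sec²φ₁ / sec²φ₂ when true areas are equal.
cos²φ₂ / cos²φ₁ = 10.69  ⇒  cos φ₁ = cos 10° / √10.69 = 0.9848/3.270 = 0.3012.
φ₁ = arccos(0.3012) ≈ 72.5°.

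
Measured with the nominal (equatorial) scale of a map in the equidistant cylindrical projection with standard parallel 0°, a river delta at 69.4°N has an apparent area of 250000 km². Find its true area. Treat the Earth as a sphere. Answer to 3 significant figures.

Plate carrée maps x = Rλ, y = Rφ. The meridian scale is h = 1 and the parallel scale is k = 1/cos φ = sec φ.
Areal scale = h·k = 1 × sec φ; at 69.4°, h = 1.000, k = 2.842, so h·k = 2.842.
True area = apparent / (areal scale) = 250000 / 2.842 ≈ 88000 km².

88000 km²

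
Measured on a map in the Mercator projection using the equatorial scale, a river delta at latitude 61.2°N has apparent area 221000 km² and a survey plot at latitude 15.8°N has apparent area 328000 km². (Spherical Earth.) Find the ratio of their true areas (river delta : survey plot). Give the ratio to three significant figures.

0.169

Mercator's areal exaggeration is sec²φ; hence true area = (apparent area) · cos²φ.
True area of river delta: 221000 × cos²(61.2°) = 221000 × 0.2321 = 51290 km².
True area of survey plot: 328000 × cos²(15.8°) = 328000 × 0.9259 = 303700 km².
Ratio = 51290 / 303700 ≈ 0.169.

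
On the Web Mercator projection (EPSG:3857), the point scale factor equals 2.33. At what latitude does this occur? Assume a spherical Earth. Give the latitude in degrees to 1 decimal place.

64.6°

Mercator scale is k = sec φ = 1/cos φ.
1/cos φ = 2.33  ⇒  cos φ = 0.4292  ⇒  φ = arccos(0.4292) ≈ 64.6°.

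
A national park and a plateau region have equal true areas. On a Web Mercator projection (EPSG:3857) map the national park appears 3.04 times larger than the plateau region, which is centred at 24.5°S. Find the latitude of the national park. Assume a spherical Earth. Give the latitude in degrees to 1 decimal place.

Mercator areal scale is sec²φ, so apparent-area ratio = sec²φ₁ / sec²φ₂ = cos²φ₂ / cos²φ₁.
cos²φ₂ / cos²φ₁ = 3.04  ⇒  cos φ₁ = cos 24.5° / √3.04 = 0.9100/1.744 = 0.5219.
φ₁ = arccos(0.5219) ≈ 58.5°.

58.5°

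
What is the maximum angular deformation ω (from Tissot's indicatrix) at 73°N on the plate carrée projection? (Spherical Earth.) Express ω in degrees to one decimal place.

66.4°

In the plate carrée (x = Rλ, y = Rφ), meridians are true-scale (h = 1) and parallels are stretched by k = sec φ.
At 73°: h = 1.000, k = 3.420; principal scales a = 3.420, b = 1.000.
sin(ω/2) = (a − b)/(a + b) = 2.420/4.420 = 0.5475, so ω = 2 arcsin(0.5475) ≈ 66.4°.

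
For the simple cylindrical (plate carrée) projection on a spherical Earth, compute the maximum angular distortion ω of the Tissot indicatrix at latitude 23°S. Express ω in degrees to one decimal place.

4.7°

In the plate carrée (x = Rλ, y = Rφ), meridians are true-scale (h = 1) and parallels are stretched by k = sec φ.
At 23°: h = 1.000, k = 1.086; principal scales a = 1.086, b = 1.000.
sin(ω/2) = (a − b)/(a + b) = 0.08636/2.086 = 0.04139, so ω = 2 arcsin(0.04139) ≈ 4.7°.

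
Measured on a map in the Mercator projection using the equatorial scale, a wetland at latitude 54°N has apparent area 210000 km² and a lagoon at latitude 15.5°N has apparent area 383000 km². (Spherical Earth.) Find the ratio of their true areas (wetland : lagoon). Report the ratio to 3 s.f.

0.204

On Mercator the areal scale is sec²φ, so true area = apparent × cos²φ.
True area of wetland: 210000 × cos²(54°) = 210000 × 0.3455 = 72550 km².
True area of lagoon: 383000 × cos²(15.5°) = 383000 × 0.9286 = 355600 km².
Ratio = 72550 / 355600 ≈ 0.204.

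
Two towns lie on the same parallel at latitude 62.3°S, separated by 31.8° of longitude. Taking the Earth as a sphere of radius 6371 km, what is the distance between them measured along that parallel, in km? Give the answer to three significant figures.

1640 km

Arc length along a parallel = R cos φ · Δλ (with Δλ in radians).
= 6371 × cos 62.3° × (31.8° × π/180) = 6371 × 0.4648 × 0.5550 ≈ 1640 km.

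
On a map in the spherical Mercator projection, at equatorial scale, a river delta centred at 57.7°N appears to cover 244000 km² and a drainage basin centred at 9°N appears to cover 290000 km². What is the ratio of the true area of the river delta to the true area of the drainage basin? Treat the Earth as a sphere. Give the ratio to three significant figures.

On Mercator the areal scale is sec²φ, so true area = apparent × cos²φ.
True area of river delta: 244000 × cos²(57.7°) = 244000 × 0.2855 = 69670 km².
True area of drainage basin: 290000 × cos²(9°) = 290000 × 0.9755 = 282900 km².
Ratio = 69670 / 282900 ≈ 0.246.

0.246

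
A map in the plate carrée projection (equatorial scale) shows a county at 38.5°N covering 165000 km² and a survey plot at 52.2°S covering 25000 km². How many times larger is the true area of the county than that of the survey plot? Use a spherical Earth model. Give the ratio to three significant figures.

On the plate carrée, areal scale = h·k = 1 × sec φ, so true area = apparent × cos φ.
True area of county: 165000 × cos(38.5°) = 165000 × 0.7826 = 129100 km².
True area of survey plot: 25000 × cos(52.2°) = 25000 × 0.6129 = 15320 km².
Ratio = 129100 / 15320 ≈ 8.43.

8.43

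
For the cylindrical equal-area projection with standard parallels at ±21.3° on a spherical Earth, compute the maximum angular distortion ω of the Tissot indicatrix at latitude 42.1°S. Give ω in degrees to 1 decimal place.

A cylindrical equal-area projection with standard parallel φ₀ has meridian scale h = cos φ / cos φ₀ and parallel scale k = cos φ₀ / cos φ (so areas are preserved, h·k = 1).
At 42.1°: h = 0.7964, k = 1.256; principal scales a = 1.256, b = 0.7964.
sin(ω/2) = (a − b)/(a + b) = 0.4593/2.052 = 0.2238, so ω = 2 arcsin(0.2238) ≈ 25.9°.

25.9°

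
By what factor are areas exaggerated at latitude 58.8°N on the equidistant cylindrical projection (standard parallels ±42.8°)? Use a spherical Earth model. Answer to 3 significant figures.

1.42

In the equirectangular projection with standard parallel φ₀ = 42.8° (x = Rλ cos φ₀, y = Rφ), meridians are true-scale (h = 1) and the parallel scale is k = cos φ₀ / cos φ.
Areal scale = h·k = 1 × cos φ₀ / cos φ; at 58.8°, h = 1.000, k = 1.416, so h·k = 1.416.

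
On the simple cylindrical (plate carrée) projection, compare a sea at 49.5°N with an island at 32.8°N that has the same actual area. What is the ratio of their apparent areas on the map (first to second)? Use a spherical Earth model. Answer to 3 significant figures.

For the equirectangular projection with φ₀ = 0 (plate carrée), h = 1 along meridians and k = sec φ along parallels.
Areal scale at 49.5°: h·k = 1.000 × 1.540 = 1.540.
Areal scale at 32.8°: h·k = 1.000 × 1.190 = 1.190.
Ratio = 1.540/1.190 ≈ 1.29.

1.29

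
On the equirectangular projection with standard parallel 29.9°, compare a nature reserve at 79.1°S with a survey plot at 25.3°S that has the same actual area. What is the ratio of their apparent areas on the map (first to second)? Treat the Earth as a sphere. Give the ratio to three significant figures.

4.78

With standard parallel φ₀ = 29.9°, the equirectangular projection gives x = Rλ cos φ₀, y = Rφ, so h = 1 and k = cos 29.9° / cos φ.
Areal scale at 79.1°: h·k = 1.000 × 4.584 = 4.584.
Areal scale at 25.3°: h·k = 1.000 × 0.9589 = 0.9589.
Ratio = 4.584/0.9589 ≈ 4.78.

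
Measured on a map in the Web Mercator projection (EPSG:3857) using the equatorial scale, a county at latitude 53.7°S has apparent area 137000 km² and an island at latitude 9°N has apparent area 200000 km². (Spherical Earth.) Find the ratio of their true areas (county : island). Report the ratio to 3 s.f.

0.246

Mercator's areal exaggeration is sec²φ; hence true area = (apparent area) · cos²φ.
True area of county: 137000 × cos²(53.7°) = 137000 × 0.3505 = 48020 km².
True area of island: 200000 × cos²(9°) = 200000 × 0.9755 = 195100 km².
Ratio = 48020 / 195100 ≈ 0.246.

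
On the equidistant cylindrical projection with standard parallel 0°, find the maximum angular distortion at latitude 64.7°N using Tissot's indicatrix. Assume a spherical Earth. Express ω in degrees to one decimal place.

47.3°

In the plate carrée (x = Rλ, y = Rφ), meridians are true-scale (h = 1) and parallels are stretched by k = sec φ.
At 64.7°: h = 1.000, k = 2.340; principal scales a = 2.340, b = 1.000.
sin(ω/2) = (a − b)/(a + b) = 1.340/3.340 = 0.4012, so ω = 2 arcsin(0.4012) ≈ 47.3°.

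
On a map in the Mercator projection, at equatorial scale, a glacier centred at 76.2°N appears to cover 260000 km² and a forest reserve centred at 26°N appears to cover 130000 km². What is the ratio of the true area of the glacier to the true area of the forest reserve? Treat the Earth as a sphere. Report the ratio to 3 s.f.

On Mercator the areal scale is sec²φ, so true area = apparent × cos²φ.
True area of glacier: 260000 × cos²(76.2°) = 260000 × 0.05690 = 14790 km².
True area of forest reserve: 130000 × cos²(26°) = 130000 × 0.8078 = 105000 km².
Ratio = 14790 / 105000 ≈ 0.141.

0.141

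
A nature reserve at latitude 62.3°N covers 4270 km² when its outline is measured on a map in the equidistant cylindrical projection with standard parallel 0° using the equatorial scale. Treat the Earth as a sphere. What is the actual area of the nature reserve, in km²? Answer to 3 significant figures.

Plate carrée maps x = Rλ, y = Rφ. The meridian scale is h = 1 and the parallel scale is k = 1/cos φ = sec φ.
Areal scale = h·k = 1 × sec φ; at 62.3°, h = 1.000, k = 2.151, so h·k = 2.151.
True area = apparent / (areal scale) = 4270 / 2.151 ≈ 1980 km².

1980 km²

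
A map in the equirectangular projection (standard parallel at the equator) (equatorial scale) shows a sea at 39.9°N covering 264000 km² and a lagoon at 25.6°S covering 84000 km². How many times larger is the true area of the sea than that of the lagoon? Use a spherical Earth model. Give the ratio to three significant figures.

2.67

Plate carrée has h = 1 and k = sec φ, giving areal scale sec φ; true area = (apparent area) · cos φ.
True area of sea: 264000 × cos(39.9°) = 264000 × 0.7672 = 202500 km².
True area of lagoon: 84000 × cos(25.6°) = 84000 × 0.9018 = 75750 km².
Ratio = 202500 / 75750 ≈ 2.67.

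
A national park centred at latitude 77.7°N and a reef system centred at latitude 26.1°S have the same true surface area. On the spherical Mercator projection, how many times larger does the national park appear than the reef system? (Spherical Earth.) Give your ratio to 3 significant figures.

17.8

Mercator areal scale is sec²φ.
At 77.7°: sec²(77.7°) = 1/0.2130² = 22.04.
At 26.1°: sec²(26.1°) = 1/0.8980² = 1.240.
Ratio = 22.04/1.240 = cos²(26.1°)/cos²(77.7°) ≈ 17.8.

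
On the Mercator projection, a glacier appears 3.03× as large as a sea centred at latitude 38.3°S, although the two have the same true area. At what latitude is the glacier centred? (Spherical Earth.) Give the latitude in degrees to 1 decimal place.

63.2°

Mercator areal scale is sec²φ, so apparent-area ratio = sec²φ₁ / sec²φ₂ = cos²φ₂ / cos²φ₁.
cos²φ₂ / cos²φ₁ = 3.03  ⇒  cos φ₁ = cos 38.3° / √3.03 = 0.7848/1.741 = 0.4508.
φ₁ = arccos(0.4508) ≈ 63.2°.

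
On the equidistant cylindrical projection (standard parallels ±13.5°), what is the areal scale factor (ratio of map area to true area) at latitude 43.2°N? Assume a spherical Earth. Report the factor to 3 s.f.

1.33

In the equirectangular projection with standard parallel φ₀ = 13.5° (x = Rλ cos φ₀, y = Rφ), meridians are true-scale (h = 1) and the parallel scale is k = cos φ₀ / cos φ.
Areal scale = h·k = 1 × cos φ₀ / cos φ; at 43.2°, h = 1.000, k = 1.334, so h·k = 1.334.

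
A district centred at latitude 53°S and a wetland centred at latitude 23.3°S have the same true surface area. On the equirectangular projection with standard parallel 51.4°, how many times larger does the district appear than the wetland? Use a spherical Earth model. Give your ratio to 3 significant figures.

The equidistant cylindrical projection with φ₀ = 51.4° has h = 1 (meridians true) and k = cos φ₀ / cos φ along parallels.
Areal scale at 53°: h·k = 1.000 × 1.037 = 1.037.
Areal scale at 23.3°: h·k = 1.000 × 0.6793 = 0.6793.
Ratio = 1.037/0.6793 ≈ 1.53.

1.53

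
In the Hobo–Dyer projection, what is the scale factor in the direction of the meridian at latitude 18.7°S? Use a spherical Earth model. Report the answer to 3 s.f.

1.19

Hobo–Dyer is a cylindrical equal-area projection with standard parallels at ±37.5°. For cylindrical equal-area with standard parallel φ₀, h = cos φ / cos φ₀ and k = cos φ₀ / cos φ, so h·k = 1.
h = cos 18.7° / cos 37.5° = 0.9472/0.7934 = 1.194.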